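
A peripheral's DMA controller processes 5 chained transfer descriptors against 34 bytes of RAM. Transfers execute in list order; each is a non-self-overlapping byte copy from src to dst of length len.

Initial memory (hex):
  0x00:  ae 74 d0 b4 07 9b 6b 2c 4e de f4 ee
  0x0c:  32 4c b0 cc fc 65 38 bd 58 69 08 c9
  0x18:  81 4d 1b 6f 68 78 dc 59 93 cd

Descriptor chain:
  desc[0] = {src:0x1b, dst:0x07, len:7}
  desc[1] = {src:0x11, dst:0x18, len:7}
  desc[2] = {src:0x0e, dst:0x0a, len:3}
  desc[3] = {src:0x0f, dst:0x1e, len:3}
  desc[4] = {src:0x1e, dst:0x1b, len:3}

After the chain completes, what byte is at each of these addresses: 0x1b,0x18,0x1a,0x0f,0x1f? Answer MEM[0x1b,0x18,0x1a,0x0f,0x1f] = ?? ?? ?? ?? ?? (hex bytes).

#0 dst[0x07+7] := {0x6f,0x68,0x78,0xdc,0x59,0x93,0xcd}
#1 dst[0x18+7] := {0x65,0x38,0xbd,0x58,0x69,0x08,0xc9}
#2 dst[0x0a+3] := {0xb0,0xcc,0xfc}
#3 dst[0x1e+3] := {0xcc,0xfc,0x65}
#4 dst[0x1b+3] := {0xcc,0xfc,0x65}
query mem[0x1b]=0xcc, mem[0x18]=0x65, mem[0x1a]=0xbd, mem[0x0f]=0xcc, mem[0x1f]=0xfc

MEM[0x1b,0x18,0x1a,0x0f,0x1f] = cc 65 bd cc fc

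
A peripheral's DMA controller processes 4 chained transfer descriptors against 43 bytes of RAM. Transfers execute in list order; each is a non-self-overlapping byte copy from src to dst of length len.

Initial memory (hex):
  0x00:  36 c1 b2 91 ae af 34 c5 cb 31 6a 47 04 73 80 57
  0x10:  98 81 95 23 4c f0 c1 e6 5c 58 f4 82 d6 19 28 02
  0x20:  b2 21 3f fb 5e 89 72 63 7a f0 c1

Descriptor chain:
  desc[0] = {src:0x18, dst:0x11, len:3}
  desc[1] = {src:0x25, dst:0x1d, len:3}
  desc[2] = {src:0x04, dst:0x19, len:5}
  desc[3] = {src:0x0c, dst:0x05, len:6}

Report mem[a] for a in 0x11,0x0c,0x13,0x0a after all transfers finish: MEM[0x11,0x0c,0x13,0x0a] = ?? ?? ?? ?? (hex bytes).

MEM[0x11,0x0c,0x13,0x0a] = 5c 04 f4 5c

D0: mem[0x11..0x13] <- [5c 58 f4]
D1: mem[0x1d..0x1f] <- [89 72 63]
D2: mem[0x19..0x1d] <- [ae af 34 c5 cb]
D3: mem[0x05..0x0a] <- [04 73 80 57 98 5c]
query mem[0x11]=0x5c, mem[0x0c]=0x04, mem[0x13]=0xf4, mem[0x0a]=0x5c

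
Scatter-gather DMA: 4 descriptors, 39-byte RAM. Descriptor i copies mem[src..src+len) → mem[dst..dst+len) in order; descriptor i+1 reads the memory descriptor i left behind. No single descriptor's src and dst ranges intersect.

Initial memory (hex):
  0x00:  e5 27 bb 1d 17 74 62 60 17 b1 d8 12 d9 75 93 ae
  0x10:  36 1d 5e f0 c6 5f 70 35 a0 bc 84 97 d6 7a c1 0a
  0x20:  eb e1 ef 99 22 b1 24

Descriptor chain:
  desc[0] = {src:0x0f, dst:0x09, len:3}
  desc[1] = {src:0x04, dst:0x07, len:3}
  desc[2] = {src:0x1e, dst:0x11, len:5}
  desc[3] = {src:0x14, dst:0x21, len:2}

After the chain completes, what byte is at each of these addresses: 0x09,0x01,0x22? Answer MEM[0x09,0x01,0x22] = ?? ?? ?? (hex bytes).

MEM[0x09,0x01,0x22] = 62 27 ef

D0: mem[0x09..0x0b] <- [ae 36 1d]
D1: mem[0x07..0x09] <- [17 74 62]
D2: mem[0x11..0x15] <- [c1 0a eb e1 ef]
D3: mem[0x21..0x22] <- [e1 ef]
query mem[0x09]=0x62, mem[0x01]=0x27, mem[0x22]=0xef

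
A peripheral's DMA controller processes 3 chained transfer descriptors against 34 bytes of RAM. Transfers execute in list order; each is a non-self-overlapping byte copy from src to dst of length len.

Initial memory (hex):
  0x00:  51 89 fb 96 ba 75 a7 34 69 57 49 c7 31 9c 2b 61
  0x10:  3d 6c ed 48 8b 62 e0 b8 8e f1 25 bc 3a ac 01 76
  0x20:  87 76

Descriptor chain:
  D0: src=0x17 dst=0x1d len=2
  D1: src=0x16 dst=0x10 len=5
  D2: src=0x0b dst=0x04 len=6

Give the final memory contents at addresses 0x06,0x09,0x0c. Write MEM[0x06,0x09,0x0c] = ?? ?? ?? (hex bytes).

MEM[0x06,0x09,0x0c] = 9c e0 31

#0 dst[0x1d+2] := {0xb8,0x8e}
#1 dst[0x10+5] := {0xe0,0xb8,0x8e,0xf1,0x25}
#2 dst[0x04+6] := {0xc7,0x31,0x9c,0x2b,0x61,0xe0}
query mem[0x06]=0x9c, mem[0x09]=0xe0, mem[0x0c]=0x31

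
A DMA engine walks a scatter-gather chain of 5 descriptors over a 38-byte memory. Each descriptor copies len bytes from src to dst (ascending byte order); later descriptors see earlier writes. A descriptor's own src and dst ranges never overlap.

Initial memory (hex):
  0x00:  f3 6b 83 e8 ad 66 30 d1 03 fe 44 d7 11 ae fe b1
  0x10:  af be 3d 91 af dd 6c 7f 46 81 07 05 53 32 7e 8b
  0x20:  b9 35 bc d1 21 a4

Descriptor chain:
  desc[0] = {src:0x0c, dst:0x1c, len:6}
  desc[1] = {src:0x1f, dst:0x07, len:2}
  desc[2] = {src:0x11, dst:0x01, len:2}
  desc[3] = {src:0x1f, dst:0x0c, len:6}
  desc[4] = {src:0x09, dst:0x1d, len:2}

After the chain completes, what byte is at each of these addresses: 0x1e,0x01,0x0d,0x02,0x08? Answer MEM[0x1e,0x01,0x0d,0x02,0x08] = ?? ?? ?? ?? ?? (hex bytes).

MEM[0x1e,0x01,0x0d,0x02,0x08] = 44 be af 3d af

D0: mem[0x1c..0x21] <- [11 ae fe b1 af be]
D1: mem[0x07..0x08] <- [b1 af]
D2: mem[0x01..0x02] <- [be 3d]
D3: mem[0x0c..0x11] <- [b1 af be bc d1 21]
D4: mem[0x1d..0x1e] <- [fe 44]
query mem[0x1e]=0x44, mem[0x01]=0xbe, mem[0x0d]=0xaf, mem[0x02]=0x3d, mem[0x08]=0xaf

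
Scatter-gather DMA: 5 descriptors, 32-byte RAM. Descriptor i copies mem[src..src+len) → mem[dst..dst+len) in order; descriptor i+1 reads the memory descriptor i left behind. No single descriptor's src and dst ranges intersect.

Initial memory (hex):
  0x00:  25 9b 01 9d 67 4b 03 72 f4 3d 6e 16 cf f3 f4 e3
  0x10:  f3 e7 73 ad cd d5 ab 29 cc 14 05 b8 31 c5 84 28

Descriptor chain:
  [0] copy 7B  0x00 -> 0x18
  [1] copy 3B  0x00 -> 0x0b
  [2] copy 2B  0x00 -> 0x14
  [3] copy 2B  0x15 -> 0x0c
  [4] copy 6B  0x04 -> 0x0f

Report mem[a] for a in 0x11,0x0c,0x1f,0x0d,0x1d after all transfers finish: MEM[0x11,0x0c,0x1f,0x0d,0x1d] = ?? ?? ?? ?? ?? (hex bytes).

#0 dst[0x18+7] := {0x25,0x9b,0x01,0x9d,0x67,0x4b,0x03}
#1 dst[0x0b+3] := {0x25,0x9b,0x01}
#2 dst[0x14+2] := {0x25,0x9b}
#3 dst[0x0c+2] := {0x9b,0xab}
#4 dst[0x0f+6] := {0x67,0x4b,0x03,0x72,0xf4,0x3d}
query mem[0x11]=0x03, mem[0x0c]=0x9b, mem[0x1f]=0x28, mem[0x0d]=0xab, mem[0x1d]=0x4b

MEM[0x11,0x0c,0x1f,0x0d,0x1d] = 03 9b 28 ab 4b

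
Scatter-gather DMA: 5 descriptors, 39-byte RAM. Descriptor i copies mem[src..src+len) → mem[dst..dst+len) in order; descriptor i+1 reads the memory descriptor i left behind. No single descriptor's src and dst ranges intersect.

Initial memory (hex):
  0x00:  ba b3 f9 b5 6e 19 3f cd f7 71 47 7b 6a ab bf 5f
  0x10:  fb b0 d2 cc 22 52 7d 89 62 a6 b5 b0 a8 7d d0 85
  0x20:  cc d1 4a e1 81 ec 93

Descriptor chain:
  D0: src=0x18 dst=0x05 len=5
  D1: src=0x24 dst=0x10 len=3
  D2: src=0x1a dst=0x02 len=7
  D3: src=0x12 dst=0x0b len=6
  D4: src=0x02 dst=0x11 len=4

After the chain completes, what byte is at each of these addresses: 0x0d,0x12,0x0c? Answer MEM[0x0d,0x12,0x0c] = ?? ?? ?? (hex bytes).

#0 dst[0x05+5] := {0x62,0xa6,0xb5,0xb0,0xa8}
#1 dst[0x10+3] := {0x81,0xec,0x93}
#2 dst[0x02+7] := {0xb5,0xb0,0xa8,0x7d,0xd0,0x85,0xcc}
#3 dst[0x0b+6] := {0x93,0xcc,0x22,0x52,0x7d,0x89}
#4 dst[0x11+4] := {0xb5,0xb0,0xa8,0x7d}
query mem[0x0d]=0x22, mem[0x12]=0xb0, mem[0x0c]=0xcc

MEM[0x0d,0x12,0x0c] = 22 b0 cc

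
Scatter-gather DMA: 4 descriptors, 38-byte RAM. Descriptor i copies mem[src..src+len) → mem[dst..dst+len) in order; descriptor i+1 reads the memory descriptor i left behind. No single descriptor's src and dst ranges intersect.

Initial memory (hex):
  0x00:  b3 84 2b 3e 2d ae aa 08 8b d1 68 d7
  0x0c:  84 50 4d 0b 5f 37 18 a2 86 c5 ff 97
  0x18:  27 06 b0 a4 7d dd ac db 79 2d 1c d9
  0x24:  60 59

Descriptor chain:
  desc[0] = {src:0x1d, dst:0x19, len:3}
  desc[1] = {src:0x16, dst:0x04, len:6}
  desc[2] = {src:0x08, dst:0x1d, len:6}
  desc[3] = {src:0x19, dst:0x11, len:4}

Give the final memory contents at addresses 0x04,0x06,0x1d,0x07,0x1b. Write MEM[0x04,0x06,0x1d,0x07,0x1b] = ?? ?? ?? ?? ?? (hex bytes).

MEM[0x04,0x06,0x1d,0x07,0x1b] = ff 27 ac dd db

#0 dst[0x19+3] := {0xdd,0xac,0xdb}
#1 dst[0x04+6] := {0xff,0x97,0x27,0xdd,0xac,0xdb}
#2 dst[0x1d+6] := {0xac,0xdb,0x68,0xd7,0x84,0x50}
#3 dst[0x11+4] := {0xdd,0xac,0xdb,0x7d}
query mem[0x04]=0xff, mem[0x06]=0x27, mem[0x1d]=0xac, mem[0x07]=0xdd, mem[0x1b]=0xdb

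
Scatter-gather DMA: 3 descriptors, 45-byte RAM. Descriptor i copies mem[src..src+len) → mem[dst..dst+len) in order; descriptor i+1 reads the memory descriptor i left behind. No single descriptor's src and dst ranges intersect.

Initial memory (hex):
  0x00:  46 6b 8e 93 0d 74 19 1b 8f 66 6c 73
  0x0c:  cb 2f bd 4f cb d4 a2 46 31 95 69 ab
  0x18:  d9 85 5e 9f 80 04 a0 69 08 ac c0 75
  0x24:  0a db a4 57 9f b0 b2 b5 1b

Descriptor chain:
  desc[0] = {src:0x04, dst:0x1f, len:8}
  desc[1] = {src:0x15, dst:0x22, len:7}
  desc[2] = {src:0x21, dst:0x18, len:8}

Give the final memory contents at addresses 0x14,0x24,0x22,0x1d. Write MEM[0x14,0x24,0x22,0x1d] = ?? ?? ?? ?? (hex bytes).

MEM[0x14,0x24,0x22,0x1d] = 31 ab 95 85

#0 dst[0x1f+8] := {0x0d,0x74,0x19,0x1b,0x8f,0x66,0x6c,0x73}
#1 dst[0x22+7] := {0x95,0x69,0xab,0xd9,0x85,0x5e,0x9f}
#2 dst[0x18+8] := {0x19,0x95,0x69,0xab,0xd9,0x85,0x5e,0x9f}
query mem[0x14]=0x31, mem[0x24]=0xab, mem[0x22]=0x95, mem[0x1d]=0x85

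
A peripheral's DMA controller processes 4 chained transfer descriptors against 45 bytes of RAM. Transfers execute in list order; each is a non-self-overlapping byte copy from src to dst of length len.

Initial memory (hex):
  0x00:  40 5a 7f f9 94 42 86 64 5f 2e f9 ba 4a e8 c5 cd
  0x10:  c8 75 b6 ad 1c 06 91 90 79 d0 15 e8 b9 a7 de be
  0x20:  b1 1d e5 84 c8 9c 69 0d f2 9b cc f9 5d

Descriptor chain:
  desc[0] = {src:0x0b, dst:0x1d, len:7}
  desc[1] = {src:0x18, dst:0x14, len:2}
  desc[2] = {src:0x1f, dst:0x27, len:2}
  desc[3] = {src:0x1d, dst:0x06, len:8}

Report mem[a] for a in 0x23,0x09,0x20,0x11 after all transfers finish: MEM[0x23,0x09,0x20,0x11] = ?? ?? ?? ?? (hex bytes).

D0: mem[0x1d..0x23] <- [ba 4a e8 c5 cd c8 75]
D1: mem[0x14..0x15] <- [79 d0]
D2: mem[0x27..0x28] <- [e8 c5]
D3: mem[0x06..0x0d] <- [ba 4a e8 c5 cd c8 75 c8]
query mem[0x23]=0x75, mem[0x09]=0xc5, mem[0x20]=0xc5, mem[0x11]=0x75

MEM[0x23,0x09,0x20,0x11] = 75 c5 c5 75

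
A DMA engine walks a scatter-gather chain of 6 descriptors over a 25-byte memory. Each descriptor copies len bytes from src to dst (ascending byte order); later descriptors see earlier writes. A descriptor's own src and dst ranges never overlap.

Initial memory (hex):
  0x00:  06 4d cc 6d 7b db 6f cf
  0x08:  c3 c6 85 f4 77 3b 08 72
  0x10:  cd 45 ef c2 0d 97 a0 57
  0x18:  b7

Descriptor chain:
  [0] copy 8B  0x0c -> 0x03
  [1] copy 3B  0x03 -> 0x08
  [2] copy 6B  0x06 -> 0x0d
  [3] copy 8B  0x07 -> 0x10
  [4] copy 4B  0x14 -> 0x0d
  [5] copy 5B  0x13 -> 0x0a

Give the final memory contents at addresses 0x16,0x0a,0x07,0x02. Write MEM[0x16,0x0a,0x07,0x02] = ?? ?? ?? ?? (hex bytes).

MEM[0x16,0x0a,0x07,0x02] = 72 08 cd cc

[0] 0x0c->0x03 len=8 : 77 3b 08 72 cd 45 ef c2
[1] 0x03->0x08 len=3 : 77 3b 08
[2] 0x06->0x0d len=6 : 72 cd 77 3b 08 f4
[3] 0x07->0x10 len=8 : cd 77 3b 08 f4 77 72 cd
[4] 0x14->0x0d len=4 : f4 77 72 cd
[5] 0x13->0x0a len=5 : 08 f4 77 72 cd
query mem[0x16]=0x72, mem[0x0a]=0x08, mem[0x07]=0xcd, mem[0x02]=0xcc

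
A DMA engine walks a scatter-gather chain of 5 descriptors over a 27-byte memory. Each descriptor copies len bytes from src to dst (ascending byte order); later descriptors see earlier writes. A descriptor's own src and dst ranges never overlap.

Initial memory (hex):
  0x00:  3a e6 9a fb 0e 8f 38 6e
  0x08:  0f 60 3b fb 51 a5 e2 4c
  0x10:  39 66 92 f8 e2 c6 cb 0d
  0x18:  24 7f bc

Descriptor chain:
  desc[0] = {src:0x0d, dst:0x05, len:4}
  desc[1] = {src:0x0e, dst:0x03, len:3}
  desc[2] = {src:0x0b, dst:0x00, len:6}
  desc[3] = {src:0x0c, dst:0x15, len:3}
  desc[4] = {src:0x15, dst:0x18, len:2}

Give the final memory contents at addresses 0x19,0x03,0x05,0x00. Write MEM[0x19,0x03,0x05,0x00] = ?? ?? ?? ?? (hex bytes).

MEM[0x19,0x03,0x05,0x00] = a5 e2 39 fb

  after D0: wrote 4B at 0x05 = a5e24c39
  after D1: wrote 3B at 0x03 = e24c39
  after D2: wrote 6B at 0x00 = fb51a5e24c39
  after D3: wrote 3B at 0x15 = 51a5e2
  after D4: wrote 2B at 0x18 = 51a5
query mem[0x19]=0xa5, mem[0x03]=0xe2, mem[0x05]=0x39, mem[0x00]=0xfb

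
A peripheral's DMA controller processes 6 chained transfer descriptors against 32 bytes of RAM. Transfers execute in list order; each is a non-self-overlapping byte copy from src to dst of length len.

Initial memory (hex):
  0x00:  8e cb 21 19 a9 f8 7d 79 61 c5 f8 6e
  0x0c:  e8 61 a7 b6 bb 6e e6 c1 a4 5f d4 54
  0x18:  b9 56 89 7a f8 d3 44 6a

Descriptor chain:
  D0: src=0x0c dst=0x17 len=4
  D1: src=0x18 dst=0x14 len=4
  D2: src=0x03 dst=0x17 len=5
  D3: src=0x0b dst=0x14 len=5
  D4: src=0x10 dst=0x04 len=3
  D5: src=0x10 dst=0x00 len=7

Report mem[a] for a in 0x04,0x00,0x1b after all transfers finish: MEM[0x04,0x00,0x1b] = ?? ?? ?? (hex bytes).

#0 dst[0x17+4] := {0xe8,0x61,0xa7,0xb6}
#1 dst[0x14+4] := {0x61,0xa7,0xb6,0x7a}
#2 dst[0x17+5] := {0x19,0xa9,0xf8,0x7d,0x79}
#3 dst[0x14+5] := {0x6e,0xe8,0x61,0xa7,0xb6}
#4 dst[0x04+3] := {0xbb,0x6e,0xe6}
#5 dst[0x00+7] := {0xbb,0x6e,0xe6,0xc1,0x6e,0xe8,0x61}
query mem[0x04]=0x6e, mem[0x00]=0xbb, mem[0x1b]=0x79

MEM[0x04,0x00,0x1b] = 6e bb 79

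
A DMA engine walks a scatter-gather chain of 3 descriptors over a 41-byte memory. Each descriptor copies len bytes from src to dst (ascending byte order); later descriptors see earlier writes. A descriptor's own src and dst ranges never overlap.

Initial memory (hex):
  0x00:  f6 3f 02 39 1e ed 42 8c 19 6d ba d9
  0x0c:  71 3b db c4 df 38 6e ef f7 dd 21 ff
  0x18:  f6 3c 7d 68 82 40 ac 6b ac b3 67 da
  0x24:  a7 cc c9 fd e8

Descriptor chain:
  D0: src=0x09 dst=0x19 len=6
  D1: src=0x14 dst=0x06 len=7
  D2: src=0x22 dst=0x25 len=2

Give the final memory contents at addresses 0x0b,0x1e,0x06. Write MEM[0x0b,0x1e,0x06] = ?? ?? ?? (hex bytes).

MEM[0x0b,0x1e,0x06] = 6d db f7

D0: mem[0x19..0x1e] <- [6d ba d9 71 3b db]
D1: mem[0x06..0x0c] <- [f7 dd 21 ff f6 6d ba]
D2: mem[0x25..0x26] <- [67 da]
query mem[0x0b]=0x6d, mem[0x1e]=0xdb, mem[0x06]=0xf7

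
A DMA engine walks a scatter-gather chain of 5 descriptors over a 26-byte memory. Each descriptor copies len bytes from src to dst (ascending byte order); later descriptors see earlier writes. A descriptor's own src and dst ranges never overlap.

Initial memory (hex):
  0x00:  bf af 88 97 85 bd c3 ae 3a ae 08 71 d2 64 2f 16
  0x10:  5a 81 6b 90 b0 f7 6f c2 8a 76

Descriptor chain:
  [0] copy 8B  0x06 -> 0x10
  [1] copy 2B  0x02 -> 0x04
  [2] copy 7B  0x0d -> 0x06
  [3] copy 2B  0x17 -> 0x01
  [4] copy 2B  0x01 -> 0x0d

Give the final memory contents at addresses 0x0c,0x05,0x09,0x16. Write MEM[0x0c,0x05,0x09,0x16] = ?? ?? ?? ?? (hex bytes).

[0] 0x06->0x10 len=8 : c3 ae 3a ae 08 71 d2 64
[1] 0x02->0x04 len=2 : 88 97
[2] 0x0d->0x06 len=7 : 64 2f 16 c3 ae 3a ae
[3] 0x17->0x01 len=2 : 64 8a
[4] 0x01->0x0d len=2 : 64 8a
query mem[0x0c]=0xae, mem[0x05]=0x97, mem[0x09]=0xc3, mem[0x16]=0xd2

MEM[0x0c,0x05,0x09,0x16] = ae 97 c3 d2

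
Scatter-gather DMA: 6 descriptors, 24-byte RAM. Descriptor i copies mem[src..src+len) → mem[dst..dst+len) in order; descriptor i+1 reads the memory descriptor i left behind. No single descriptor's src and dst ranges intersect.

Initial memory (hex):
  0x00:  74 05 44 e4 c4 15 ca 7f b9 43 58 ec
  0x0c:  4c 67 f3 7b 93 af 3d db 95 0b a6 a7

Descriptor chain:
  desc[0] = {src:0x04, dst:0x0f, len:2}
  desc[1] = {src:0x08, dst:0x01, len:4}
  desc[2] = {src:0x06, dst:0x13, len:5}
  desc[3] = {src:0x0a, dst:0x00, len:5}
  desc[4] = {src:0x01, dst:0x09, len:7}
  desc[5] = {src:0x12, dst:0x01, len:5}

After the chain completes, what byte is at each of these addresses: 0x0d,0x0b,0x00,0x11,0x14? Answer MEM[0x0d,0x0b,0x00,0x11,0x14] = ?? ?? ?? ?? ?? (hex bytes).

[0] 0x04->0x0f len=2 : c4 15
[1] 0x08->0x01 len=4 : b9 43 58 ec
[2] 0x06->0x13 len=5 : ca 7f b9 43 58
[3] 0x0a->0x00 len=5 : 58 ec 4c 67 f3
[4] 0x01->0x09 len=7 : ec 4c 67 f3 15 ca 7f
[5] 0x12->0x01 len=5 : 3d ca 7f b9 43
query mem[0x0d]=0x15, mem[0x0b]=0x67, mem[0x00]=0x58, mem[0x11]=0xaf, mem[0x14]=0x7f

MEM[0x0d,0x0b,0x00,0x11,0x14] = 15 67 58 af 7f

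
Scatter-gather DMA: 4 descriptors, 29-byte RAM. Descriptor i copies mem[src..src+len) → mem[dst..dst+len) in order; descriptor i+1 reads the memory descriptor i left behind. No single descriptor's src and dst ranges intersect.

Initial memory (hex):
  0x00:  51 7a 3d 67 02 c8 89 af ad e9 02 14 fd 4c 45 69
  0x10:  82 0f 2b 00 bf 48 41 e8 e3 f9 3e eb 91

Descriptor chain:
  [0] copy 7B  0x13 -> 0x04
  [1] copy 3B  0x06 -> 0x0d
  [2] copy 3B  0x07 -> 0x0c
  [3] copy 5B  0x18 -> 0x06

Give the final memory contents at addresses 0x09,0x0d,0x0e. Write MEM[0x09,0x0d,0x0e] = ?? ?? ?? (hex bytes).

MEM[0x09,0x0d,0x0e] = eb e8 e3

[0] 0x13->0x04 len=7 : 00 bf 48 41 e8 e3 f9
[1] 0x06->0x0d len=3 : 48 41 e8
[2] 0x07->0x0c len=3 : 41 e8 e3
[3] 0x18->0x06 len=5 : e3 f9 3e eb 91
query mem[0x09]=0xeb, mem[0x0d]=0xe8, mem[0x0e]=0xe3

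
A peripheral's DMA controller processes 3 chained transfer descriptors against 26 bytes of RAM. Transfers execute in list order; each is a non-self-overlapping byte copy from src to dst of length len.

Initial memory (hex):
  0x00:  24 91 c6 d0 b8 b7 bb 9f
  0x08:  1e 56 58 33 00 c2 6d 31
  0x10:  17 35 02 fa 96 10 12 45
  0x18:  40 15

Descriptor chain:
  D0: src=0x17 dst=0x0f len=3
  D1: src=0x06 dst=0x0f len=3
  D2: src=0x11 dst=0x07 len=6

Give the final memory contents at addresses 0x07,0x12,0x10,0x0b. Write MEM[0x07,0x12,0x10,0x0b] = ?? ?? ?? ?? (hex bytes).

#0 dst[0x0f+3] := {0x45,0x40,0x15}
#1 dst[0x0f+3] := {0xbb,0x9f,0x1e}
#2 dst[0x07+6] := {0x1e,0x02,0xfa,0x96,0x10,0x12}
query mem[0x07]=0x1e, mem[0x12]=0x02, mem[0x10]=0x9f, mem[0x0b]=0x10

MEM[0x07,0x12,0x10,0x0b] = 1e 02 9f 10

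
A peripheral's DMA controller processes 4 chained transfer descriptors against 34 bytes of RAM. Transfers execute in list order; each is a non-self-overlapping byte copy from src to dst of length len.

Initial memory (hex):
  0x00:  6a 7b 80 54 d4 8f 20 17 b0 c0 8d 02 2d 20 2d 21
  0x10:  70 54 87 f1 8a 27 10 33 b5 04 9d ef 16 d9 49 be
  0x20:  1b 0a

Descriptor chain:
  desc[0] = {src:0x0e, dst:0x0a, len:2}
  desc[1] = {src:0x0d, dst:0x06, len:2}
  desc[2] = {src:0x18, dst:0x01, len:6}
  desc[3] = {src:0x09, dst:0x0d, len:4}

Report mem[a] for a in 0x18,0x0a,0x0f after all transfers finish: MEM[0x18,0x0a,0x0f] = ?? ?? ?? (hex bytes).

D0: mem[0x0a..0x0b] <- [2d 21]
D1: mem[0x06..0x07] <- [20 2d]
D2: mem[0x01..0x06] <- [b5 04 9d ef 16 d9]
D3: mem[0x0d..0x10] <- [c0 2d 21 2d]
query mem[0x18]=0xb5, mem[0x0a]=0x2d, mem[0x0f]=0x21

MEM[0x18,0x0a,0x0f] = b5 2d 21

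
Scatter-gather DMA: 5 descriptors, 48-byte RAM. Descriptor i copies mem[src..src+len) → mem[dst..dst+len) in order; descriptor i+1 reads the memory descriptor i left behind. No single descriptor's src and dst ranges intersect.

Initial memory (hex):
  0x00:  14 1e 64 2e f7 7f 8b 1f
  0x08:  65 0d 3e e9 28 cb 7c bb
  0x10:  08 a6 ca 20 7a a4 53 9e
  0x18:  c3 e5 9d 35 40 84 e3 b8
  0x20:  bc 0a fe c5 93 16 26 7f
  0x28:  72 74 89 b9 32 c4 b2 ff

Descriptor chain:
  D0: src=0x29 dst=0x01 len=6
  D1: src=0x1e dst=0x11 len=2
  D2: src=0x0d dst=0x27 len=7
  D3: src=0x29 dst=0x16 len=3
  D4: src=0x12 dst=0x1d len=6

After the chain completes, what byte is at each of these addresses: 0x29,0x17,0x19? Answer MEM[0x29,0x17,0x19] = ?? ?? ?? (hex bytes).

  after D0: wrote 6B at 0x01 = 7489b932c4b2
  after D1: wrote 2B at 0x11 = e3b8
  after D2: wrote 7B at 0x27 = cb7cbb08e3b820
  after D3: wrote 3B at 0x16 = bb08e3
  after D4: wrote 6B at 0x1d = b8207aa4bb08
query mem[0x29]=0xbb, mem[0x17]=0x08, mem[0x19]=0xe5

MEM[0x29,0x17,0x19] = bb 08 e5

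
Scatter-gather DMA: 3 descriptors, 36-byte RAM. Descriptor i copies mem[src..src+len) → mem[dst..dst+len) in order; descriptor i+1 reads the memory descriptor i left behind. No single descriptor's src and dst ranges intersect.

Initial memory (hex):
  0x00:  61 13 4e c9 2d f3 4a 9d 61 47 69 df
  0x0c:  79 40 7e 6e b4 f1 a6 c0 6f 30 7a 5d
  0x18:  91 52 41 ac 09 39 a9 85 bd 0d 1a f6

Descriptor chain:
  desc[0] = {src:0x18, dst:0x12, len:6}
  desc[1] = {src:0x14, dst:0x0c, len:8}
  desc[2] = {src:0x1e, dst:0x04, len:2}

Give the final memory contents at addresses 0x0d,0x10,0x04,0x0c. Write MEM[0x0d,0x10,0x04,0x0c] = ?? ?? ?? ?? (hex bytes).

MEM[0x0d,0x10,0x04,0x0c] = ac 91 a9 41

D0: mem[0x12..0x17] <- [91 52 41 ac 09 39]
D1: mem[0x0c..0x13] <- [41 ac 09 39 91 52 41 ac]
D2: mem[0x04..0x05] <- [a9 85]
query mem[0x0d]=0xac, mem[0x10]=0x91, mem[0x04]=0xa9, mem[0x0c]=0x41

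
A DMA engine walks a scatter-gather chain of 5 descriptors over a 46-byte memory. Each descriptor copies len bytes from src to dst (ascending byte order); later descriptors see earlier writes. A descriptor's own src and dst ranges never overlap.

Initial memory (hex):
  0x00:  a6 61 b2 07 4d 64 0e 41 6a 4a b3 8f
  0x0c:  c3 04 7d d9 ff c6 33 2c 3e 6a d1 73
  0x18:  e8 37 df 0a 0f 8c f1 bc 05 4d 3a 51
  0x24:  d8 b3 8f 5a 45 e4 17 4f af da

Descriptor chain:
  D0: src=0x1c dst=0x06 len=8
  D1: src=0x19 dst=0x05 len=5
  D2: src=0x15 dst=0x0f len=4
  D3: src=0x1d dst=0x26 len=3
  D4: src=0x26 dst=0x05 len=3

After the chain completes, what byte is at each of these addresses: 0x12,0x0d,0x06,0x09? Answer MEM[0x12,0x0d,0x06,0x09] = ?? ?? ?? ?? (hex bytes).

  after D0: wrote 8B at 0x06 = 0f8cf1bc054d3a51
  after D1: wrote 5B at 0x05 = 37df0a0f8c
  after D2: wrote 4B at 0x0f = 6ad173e8
  after D3: wrote 3B at 0x26 = 8cf1bc
  after D4: wrote 3B at 0x05 = 8cf1bc
query mem[0x12]=0xe8, mem[0x0d]=0x51, mem[0x06]=0xf1, mem[0x09]=0x8c

MEM[0x12,0x0d,0x06,0x09] = e8 51 f1 8c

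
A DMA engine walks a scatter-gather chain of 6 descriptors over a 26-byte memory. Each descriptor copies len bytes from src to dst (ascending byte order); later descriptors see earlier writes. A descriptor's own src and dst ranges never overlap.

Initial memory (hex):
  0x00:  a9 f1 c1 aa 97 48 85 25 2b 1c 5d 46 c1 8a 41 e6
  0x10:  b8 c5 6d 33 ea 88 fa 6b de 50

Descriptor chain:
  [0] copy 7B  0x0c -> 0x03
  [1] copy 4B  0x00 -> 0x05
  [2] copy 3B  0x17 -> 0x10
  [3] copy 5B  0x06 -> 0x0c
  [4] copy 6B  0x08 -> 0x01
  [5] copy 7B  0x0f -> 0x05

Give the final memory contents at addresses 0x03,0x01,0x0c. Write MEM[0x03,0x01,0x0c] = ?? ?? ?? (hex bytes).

[0] 0x0c->0x03 len=7 : c1 8a 41 e6 b8 c5 6d
[1] 0x00->0x05 len=4 : a9 f1 c1 c1
[2] 0x17->0x10 len=3 : 6b de 50
[3] 0x06->0x0c len=5 : f1 c1 c1 6d 5d
[4] 0x08->0x01 len=6 : c1 6d 5d 46 f1 c1
[5] 0x0f->0x05 len=7 : 6d 5d de 50 33 ea 88
query mem[0x03]=0x5d, mem[0x01]=0xc1, mem[0x0c]=0xf1

MEM[0x03,0x01,0x0c] = 5d c1 f1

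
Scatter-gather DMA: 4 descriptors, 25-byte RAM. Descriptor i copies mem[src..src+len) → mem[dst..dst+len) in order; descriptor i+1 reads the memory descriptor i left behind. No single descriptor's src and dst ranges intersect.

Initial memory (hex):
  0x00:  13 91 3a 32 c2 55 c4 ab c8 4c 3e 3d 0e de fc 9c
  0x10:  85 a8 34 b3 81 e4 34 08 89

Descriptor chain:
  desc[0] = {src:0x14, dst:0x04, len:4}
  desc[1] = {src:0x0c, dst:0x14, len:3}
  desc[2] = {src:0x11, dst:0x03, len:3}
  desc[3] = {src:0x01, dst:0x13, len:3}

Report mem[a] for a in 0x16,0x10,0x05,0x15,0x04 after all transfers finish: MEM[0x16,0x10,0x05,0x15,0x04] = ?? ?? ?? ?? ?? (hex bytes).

D0: mem[0x04..0x07] <- [81 e4 34 08]
D1: mem[0x14..0x16] <- [0e de fc]
D2: mem[0x03..0x05] <- [a8 34 b3]
D3: mem[0x13..0x15] <- [91 3a a8]
query mem[0x16]=0xfc, mem[0x10]=0x85, mem[0x05]=0xb3, mem[0x15]=0xa8, mem[0x04]=0x34

MEM[0x16,0x10,0x05,0x15,0x04] = fc 85 b3 a8 34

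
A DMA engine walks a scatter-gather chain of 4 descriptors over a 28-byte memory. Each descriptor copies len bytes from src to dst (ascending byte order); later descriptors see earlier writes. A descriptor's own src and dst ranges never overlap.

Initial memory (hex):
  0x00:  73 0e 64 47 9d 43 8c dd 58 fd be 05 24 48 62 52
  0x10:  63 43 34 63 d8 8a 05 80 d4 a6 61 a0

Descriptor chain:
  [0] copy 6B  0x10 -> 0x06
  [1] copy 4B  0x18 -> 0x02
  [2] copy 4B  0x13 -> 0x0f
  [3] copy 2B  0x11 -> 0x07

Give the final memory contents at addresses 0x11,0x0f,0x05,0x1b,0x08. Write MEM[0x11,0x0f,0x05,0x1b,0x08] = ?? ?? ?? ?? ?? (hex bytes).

MEM[0x11,0x0f,0x05,0x1b,0x08] = 8a 63 a0 a0 05

  after D0: wrote 6B at 0x06 = 63433463d88a
  after D1: wrote 4B at 0x02 = d4a661a0
  after D2: wrote 4B at 0x0f = 63d88a05
  after D3: wrote 2B at 0x07 = 8a05
query mem[0x11]=0x8a, mem[0x0f]=0x63, mem[0x05]=0xa0, mem[0x1b]=0xa0, mem[0x08]=0x05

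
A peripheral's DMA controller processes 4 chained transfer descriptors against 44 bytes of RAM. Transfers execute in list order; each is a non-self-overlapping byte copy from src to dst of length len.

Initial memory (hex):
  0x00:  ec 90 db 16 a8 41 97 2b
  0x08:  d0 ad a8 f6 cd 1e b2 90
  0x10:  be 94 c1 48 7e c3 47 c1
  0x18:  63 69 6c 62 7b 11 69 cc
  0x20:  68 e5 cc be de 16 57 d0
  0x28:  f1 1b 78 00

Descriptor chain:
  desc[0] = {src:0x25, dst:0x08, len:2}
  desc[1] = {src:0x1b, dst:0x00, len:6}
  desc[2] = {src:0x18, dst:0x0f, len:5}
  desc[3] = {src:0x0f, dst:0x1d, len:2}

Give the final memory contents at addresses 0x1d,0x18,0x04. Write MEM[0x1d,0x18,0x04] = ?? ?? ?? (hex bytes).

MEM[0x1d,0x18,0x04] = 63 63 cc

  after D0: wrote 2B at 0x08 = 1657
  after D1: wrote 6B at 0x00 = 627b1169cc68
  after D2: wrote 5B at 0x0f = 63696c627b
  after D3: wrote 2B at 0x1d = 6369
query mem[0x1d]=0x63, mem[0x18]=0x63, mem[0x04]=0xcc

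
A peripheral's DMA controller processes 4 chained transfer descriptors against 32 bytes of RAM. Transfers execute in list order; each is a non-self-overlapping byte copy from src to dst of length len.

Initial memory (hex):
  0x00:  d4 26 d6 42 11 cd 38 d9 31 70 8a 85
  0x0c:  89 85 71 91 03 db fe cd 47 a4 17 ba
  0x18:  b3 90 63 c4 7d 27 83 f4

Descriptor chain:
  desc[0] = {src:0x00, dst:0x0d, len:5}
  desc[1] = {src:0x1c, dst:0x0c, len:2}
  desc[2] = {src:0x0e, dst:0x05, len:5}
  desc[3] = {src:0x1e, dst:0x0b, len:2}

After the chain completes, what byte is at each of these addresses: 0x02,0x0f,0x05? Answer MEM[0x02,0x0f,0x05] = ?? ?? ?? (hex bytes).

  after D0: wrote 5B at 0x0d = d426d64211
  after D1: wrote 2B at 0x0c = 7d27
  after D2: wrote 5B at 0x05 = 26d64211fe
  after D3: wrote 2B at 0x0b = 83f4
query mem[0x02]=0xd6, mem[0x0f]=0xd6, mem[0x05]=0x26

MEM[0x02,0x0f,0x05] = d6 d6 26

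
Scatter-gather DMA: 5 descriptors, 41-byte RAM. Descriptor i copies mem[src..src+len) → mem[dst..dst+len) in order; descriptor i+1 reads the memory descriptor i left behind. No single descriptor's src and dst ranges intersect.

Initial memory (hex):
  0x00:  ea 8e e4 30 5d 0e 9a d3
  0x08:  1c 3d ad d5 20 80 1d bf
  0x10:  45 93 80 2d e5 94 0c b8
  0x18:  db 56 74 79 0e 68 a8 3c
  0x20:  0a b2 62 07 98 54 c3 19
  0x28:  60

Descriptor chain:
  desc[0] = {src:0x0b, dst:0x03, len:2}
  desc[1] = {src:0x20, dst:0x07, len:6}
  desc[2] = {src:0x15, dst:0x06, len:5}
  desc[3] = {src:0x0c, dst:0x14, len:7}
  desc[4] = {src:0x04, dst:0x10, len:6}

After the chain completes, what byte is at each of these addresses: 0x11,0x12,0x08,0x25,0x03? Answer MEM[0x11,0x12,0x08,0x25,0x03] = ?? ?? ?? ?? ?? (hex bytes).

  after D0: wrote 2B at 0x03 = d520
  after D1: wrote 6B at 0x07 = 0ab262079854
  after D2: wrote 5B at 0x06 = 940cb8db56
  after D3: wrote 7B at 0x14 = 54801dbf459380
  after D4: wrote 6B at 0x10 = 200e940cb8db
query mem[0x11]=0x0e, mem[0x12]=0x94, mem[0x08]=0xb8, mem[0x25]=0x54, mem[0x03]=0xd5

MEM[0x11,0x12,0x08,0x25,0x03] = 0e 94 b8 54 d5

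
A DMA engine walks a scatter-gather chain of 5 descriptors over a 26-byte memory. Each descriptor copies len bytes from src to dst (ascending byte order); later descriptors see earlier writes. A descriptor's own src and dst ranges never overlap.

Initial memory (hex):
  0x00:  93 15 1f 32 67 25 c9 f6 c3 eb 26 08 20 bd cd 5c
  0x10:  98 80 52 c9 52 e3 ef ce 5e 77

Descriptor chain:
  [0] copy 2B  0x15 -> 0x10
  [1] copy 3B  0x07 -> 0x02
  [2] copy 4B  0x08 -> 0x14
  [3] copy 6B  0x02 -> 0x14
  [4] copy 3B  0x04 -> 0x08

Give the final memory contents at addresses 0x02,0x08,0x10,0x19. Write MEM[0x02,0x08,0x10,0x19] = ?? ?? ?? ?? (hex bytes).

#0 dst[0x10+2] := {0xe3,0xef}
#1 dst[0x02+3] := {0xf6,0xc3,0xeb}
#2 dst[0x14+4] := {0xc3,0xeb,0x26,0x08}
#3 dst[0x14+6] := {0xf6,0xc3,0xeb,0x25,0xc9,0xf6}
#4 dst[0x08+3] := {0xeb,0x25,0xc9}
query mem[0x02]=0xf6, mem[0x08]=0xeb, mem[0x10]=0xe3, mem[0x19]=0xf6

MEM[0x02,0x08,0x10,0x19] = f6 eb e3 f6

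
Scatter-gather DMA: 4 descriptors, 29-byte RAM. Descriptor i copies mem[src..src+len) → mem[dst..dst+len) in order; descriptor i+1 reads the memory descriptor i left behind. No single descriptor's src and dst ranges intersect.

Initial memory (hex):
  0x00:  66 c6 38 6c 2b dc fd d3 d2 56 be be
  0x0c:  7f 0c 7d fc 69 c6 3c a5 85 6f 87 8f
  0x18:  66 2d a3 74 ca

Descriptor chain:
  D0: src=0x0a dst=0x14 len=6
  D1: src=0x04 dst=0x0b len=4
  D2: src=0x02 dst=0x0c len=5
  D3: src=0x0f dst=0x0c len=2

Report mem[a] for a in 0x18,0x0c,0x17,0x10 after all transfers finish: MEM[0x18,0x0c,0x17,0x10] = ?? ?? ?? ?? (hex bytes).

D0: mem[0x14..0x19] <- [be be 7f 0c 7d fc]
D1: mem[0x0b..0x0e] <- [2b dc fd d3]
D2: mem[0x0c..0x10] <- [38 6c 2b dc fd]
D3: mem[0x0c..0x0d] <- [dc fd]
query mem[0x18]=0x7d, mem[0x0c]=0xdc, mem[0x17]=0x0c, mem[0x10]=0xfd

MEM[0x18,0x0c,0x17,0x10] = 7d dc 0c fd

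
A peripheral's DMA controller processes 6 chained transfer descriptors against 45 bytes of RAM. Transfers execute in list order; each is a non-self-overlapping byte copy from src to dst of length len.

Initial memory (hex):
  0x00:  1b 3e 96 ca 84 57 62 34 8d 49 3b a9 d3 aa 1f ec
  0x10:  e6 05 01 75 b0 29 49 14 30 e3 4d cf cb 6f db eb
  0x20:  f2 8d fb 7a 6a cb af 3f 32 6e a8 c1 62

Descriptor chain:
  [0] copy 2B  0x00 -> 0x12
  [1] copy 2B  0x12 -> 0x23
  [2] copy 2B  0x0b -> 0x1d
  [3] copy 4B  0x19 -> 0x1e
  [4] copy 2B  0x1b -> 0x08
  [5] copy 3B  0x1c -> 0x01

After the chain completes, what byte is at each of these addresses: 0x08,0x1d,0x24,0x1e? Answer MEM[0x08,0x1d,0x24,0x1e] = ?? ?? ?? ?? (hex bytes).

  after D0: wrote 2B at 0x12 = 1b3e
  after D1: wrote 2B at 0x23 = 1b3e
  after D2: wrote 2B at 0x1d = a9d3
  after D3: wrote 4B at 0x1e = e34dcfcb
  after D4: wrote 2B at 0x08 = cfcb
  after D5: wrote 3B at 0x01 = cba9e3
query mem[0x08]=0xcf, mem[0x1d]=0xa9, mem[0x24]=0x3e, mem[0x1e]=0xe3

MEM[0x08,0x1d,0x24,0x1e] = cf a9 3e e3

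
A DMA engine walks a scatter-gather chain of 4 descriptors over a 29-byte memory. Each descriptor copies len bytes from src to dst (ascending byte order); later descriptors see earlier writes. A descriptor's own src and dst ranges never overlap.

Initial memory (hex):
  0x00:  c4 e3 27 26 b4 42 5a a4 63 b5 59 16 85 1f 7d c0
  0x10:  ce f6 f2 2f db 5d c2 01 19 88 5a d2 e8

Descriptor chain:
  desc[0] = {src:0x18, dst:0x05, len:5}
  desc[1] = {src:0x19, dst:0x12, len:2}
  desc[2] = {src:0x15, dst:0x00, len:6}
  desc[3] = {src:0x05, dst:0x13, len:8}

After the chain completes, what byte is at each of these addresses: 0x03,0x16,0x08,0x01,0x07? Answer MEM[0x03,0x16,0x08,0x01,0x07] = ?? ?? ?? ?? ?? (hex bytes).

  after D0: wrote 5B at 0x05 = 19885ad2e8
  after D1: wrote 2B at 0x12 = 885a
  after D2: wrote 6B at 0x00 = 5dc20119885a
  after D3: wrote 8B at 0x13 = 5a885ad2e8591685
query mem[0x03]=0x19, mem[0x16]=0xd2, mem[0x08]=0xd2, mem[0x01]=0xc2, mem[0x07]=0x5a

MEM[0x03,0x16,0x08,0x01,0x07] = 19 d2 d2 c2 5a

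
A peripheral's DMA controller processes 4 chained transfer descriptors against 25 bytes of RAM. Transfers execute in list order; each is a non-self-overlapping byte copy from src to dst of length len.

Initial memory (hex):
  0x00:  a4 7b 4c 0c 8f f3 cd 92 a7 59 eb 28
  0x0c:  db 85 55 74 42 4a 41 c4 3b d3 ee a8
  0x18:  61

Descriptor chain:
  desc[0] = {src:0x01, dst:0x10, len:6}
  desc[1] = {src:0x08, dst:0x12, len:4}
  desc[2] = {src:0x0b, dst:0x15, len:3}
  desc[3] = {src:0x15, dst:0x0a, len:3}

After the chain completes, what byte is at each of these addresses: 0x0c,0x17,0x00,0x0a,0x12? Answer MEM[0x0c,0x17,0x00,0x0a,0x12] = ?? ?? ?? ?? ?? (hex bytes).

  after D0: wrote 6B at 0x10 = 7b4c0c8ff3cd
  after D1: wrote 4B at 0x12 = a759eb28
  after D2: wrote 3B at 0x15 = 28db85
  after D3: wrote 3B at 0x0a = 28db85
query mem[0x0c]=0x85, mem[0x17]=0x85, mem[0x00]=0xa4, mem[0x0a]=0x28, mem[0x12]=0xa7

MEM[0x0c,0x17,0x00,0x0a,0x12] = 85 85 a4 28 a7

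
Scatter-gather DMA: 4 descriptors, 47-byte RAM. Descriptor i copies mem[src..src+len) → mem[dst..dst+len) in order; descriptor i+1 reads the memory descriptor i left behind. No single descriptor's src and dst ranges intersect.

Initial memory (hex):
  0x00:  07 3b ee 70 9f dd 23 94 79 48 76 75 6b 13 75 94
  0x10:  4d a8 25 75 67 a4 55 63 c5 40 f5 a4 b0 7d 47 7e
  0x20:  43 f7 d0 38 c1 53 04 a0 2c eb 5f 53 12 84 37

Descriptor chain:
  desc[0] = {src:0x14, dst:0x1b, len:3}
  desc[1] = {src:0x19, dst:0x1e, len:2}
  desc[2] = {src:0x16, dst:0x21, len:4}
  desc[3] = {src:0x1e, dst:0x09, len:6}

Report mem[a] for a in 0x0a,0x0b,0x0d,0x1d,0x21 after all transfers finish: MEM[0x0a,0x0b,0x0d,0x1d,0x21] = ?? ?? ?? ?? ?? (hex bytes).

[0] 0x14->0x1b len=3 : 67 a4 55
[1] 0x19->0x1e len=2 : 40 f5
[2] 0x16->0x21 len=4 : 55 63 c5 40
[3] 0x1e->0x09 len=6 : 40 f5 43 55 63 c5
query mem[0x0a]=0xf5, mem[0x0b]=0x43, mem[0x0d]=0x63, mem[0x1d]=0x55, mem[0x21]=0x55

MEM[0x0a,0x0b,0x0d,0x1d,0x21] = f5 43 63 55 55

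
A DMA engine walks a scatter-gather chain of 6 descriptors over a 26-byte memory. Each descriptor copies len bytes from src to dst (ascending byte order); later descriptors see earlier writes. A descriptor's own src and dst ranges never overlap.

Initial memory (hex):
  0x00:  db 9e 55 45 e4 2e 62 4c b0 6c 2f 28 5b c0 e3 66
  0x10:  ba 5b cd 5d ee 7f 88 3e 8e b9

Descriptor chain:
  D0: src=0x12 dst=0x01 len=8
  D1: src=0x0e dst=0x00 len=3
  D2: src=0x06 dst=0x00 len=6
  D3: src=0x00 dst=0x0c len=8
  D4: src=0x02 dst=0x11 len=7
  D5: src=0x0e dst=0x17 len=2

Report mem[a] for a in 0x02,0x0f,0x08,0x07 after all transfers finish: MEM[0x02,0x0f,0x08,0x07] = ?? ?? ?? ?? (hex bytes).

[0] 0x12->0x01 len=8 : cd 5d ee 7f 88 3e 8e b9
[1] 0x0e->0x00 len=3 : e3 66 ba
[2] 0x06->0x00 len=6 : 3e 8e b9 6c 2f 28
[3] 0x00->0x0c len=8 : 3e 8e b9 6c 2f 28 3e 8e
[4] 0x02->0x11 len=7 : b9 6c 2f 28 3e 8e b9
[5] 0x0e->0x17 len=2 : b9 6c
query mem[0x02]=0xb9, mem[0x0f]=0x6c, mem[0x08]=0xb9, mem[0x07]=0x8e

MEM[0x02,0x0f,0x08,0x07] = b9 6c b9 8e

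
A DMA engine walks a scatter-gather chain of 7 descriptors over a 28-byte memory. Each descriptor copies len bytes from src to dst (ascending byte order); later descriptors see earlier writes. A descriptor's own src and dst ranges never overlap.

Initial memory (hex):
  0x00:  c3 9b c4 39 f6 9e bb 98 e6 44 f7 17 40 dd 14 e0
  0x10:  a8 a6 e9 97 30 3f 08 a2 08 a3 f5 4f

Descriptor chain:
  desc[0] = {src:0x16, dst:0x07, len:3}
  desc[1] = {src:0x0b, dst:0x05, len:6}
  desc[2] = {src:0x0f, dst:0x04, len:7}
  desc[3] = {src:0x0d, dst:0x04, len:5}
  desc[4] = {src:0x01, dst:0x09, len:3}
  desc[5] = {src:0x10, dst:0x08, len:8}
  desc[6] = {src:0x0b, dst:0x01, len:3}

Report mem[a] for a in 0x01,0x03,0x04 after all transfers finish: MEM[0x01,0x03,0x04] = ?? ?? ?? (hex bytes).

#0 dst[0x07+3] := {0x08,0xa2,0x08}
#1 dst[0x05+6] := {0x17,0x40,0xdd,0x14,0xe0,0xa8}
#2 dst[0x04+7] := {0xe0,0xa8,0xa6,0xe9,0x97,0x30,0x3f}
#3 dst[0x04+5] := {0xdd,0x14,0xe0,0xa8,0xa6}
#4 dst[0x09+3] := {0x9b,0xc4,0x39}
#5 dst[0x08+8] := {0xa8,0xa6,0xe9,0x97,0x30,0x3f,0x08,0xa2}
#6 dst[0x01+3] := {0x97,0x30,0x3f}
query mem[0x01]=0x97, mem[0x03]=0x3f, mem[0x04]=0xdd

MEM[0x01,0x03,0x04] = 97 3f dd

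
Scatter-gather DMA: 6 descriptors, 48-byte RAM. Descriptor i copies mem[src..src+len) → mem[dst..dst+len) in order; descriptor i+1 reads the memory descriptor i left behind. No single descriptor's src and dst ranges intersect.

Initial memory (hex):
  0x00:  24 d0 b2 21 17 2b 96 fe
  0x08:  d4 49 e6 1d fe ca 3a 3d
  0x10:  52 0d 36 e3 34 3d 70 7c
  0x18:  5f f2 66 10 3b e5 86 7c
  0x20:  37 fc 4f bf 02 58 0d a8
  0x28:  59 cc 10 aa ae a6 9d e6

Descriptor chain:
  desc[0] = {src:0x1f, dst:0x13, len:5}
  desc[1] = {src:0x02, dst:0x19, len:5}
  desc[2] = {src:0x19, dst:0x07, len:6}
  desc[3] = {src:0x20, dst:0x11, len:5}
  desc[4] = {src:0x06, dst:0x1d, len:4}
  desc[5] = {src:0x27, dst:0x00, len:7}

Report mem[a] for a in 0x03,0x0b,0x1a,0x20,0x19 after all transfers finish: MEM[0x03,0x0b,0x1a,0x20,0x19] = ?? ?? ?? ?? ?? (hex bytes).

  after D0: wrote 5B at 0x13 = 7c37fc4fbf
  after D1: wrote 5B at 0x19 = b221172b96
  after D2: wrote 6B at 0x07 = b221172b9686
  after D3: wrote 5B at 0x11 = 37fc4fbf02
  after D4: wrote 4B at 0x1d = 96b22117
  after D5: wrote 7B at 0x00 = a859cc10aaaea6
query mem[0x03]=0x10, mem[0x0b]=0x96, mem[0x1a]=0x21, mem[0x20]=0x17, mem[0x19]=0xb2

MEM[0x03,0x0b,0x1a,0x20,0x19] = 10 96 21 17 b2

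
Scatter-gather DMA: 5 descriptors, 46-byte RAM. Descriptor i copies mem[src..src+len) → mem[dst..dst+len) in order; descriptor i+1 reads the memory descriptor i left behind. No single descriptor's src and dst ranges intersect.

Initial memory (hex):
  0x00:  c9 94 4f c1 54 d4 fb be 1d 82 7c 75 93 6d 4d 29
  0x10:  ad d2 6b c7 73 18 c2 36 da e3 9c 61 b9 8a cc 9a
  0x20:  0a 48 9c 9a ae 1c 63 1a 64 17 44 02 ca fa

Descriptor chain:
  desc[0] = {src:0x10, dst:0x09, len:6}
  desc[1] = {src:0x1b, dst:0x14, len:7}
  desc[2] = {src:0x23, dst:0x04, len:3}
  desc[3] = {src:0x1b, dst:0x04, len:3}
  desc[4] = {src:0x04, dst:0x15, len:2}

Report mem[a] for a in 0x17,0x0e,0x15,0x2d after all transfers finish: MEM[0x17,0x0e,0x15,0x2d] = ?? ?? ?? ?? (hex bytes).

MEM[0x17,0x0e,0x15,0x2d] = cc 18 61 fa

  after D0: wrote 6B at 0x09 = add26bc77318
  after D1: wrote 7B at 0x14 = 61b98acc9a0a48
  after D2: wrote 3B at 0x04 = 9aae1c
  after D3: wrote 3B at 0x04 = 61b98a
  after D4: wrote 2B at 0x15 = 61b9
query mem[0x17]=0xcc, mem[0x0e]=0x18, mem[0x15]=0x61, mem[0x2d]=0xfa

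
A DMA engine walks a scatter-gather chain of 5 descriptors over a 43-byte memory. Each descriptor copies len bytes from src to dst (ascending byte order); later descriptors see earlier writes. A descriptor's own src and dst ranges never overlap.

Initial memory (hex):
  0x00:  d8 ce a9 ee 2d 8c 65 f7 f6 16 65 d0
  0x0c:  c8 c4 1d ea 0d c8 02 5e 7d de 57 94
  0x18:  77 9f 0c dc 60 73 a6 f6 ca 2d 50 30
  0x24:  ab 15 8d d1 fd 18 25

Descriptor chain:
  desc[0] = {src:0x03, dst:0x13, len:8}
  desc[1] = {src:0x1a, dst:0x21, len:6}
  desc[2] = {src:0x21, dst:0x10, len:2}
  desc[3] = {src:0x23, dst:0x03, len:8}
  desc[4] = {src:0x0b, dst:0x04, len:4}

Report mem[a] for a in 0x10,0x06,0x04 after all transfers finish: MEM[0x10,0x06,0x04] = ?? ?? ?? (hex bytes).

MEM[0x10,0x06,0x04] = 65 c4 d0

  after D0: wrote 8B at 0x13 = ee2d8c65f7f61665
  after D1: wrote 6B at 0x21 = 65dc6073a6f6
  after D2: wrote 2B at 0x10 = 65dc
  after D3: wrote 8B at 0x03 = 6073a6f6d1fd1825
  after D4: wrote 4B at 0x04 = d0c8c41d
query mem[0x10]=0x65, mem[0x06]=0xc4, mem[0x04]=0xd0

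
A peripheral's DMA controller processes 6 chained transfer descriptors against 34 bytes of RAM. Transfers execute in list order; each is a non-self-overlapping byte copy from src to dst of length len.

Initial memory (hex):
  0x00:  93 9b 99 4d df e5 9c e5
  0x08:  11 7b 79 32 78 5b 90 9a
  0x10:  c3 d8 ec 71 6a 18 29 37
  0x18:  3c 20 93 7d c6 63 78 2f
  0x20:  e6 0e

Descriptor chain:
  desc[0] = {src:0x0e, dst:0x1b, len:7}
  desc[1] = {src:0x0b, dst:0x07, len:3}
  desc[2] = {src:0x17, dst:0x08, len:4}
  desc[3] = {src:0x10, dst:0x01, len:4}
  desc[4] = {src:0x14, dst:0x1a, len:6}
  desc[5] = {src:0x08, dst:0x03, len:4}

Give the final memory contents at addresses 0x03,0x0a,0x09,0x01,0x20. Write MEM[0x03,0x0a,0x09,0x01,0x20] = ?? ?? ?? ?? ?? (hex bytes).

D0: mem[0x1b..0x21] <- [90 9a c3 d8 ec 71 6a]
D1: mem[0x07..0x09] <- [32 78 5b]
D2: mem[0x08..0x0b] <- [37 3c 20 93]
D3: mem[0x01..0x04] <- [c3 d8 ec 71]
D4: mem[0x1a..0x1f] <- [6a 18 29 37 3c 20]
D5: mem[0x03..0x06] <- [37 3c 20 93]
query mem[0x03]=0x37, mem[0x0a]=0x20, mem[0x09]=0x3c, mem[0x01]=0xc3, mem[0x20]=0x71

MEM[0x03,0x0a,0x09,0x01,0x20] = 37 20 3c c3 71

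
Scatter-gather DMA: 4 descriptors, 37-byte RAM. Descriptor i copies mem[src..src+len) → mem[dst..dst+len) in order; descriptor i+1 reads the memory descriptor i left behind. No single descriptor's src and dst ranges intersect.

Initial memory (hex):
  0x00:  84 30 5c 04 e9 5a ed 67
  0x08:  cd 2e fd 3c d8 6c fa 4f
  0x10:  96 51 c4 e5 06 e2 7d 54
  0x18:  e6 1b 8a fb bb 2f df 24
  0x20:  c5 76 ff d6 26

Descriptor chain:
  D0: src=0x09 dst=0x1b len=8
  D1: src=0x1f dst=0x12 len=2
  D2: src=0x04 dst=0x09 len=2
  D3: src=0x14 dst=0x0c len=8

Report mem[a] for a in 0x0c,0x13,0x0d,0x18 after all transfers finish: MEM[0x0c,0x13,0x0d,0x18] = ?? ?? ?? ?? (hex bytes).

D0: mem[0x1b..0x22] <- [2e fd 3c d8 6c fa 4f 96]
D1: mem[0x12..0x13] <- [6c fa]
D2: mem[0x09..0x0a] <- [e9 5a]
D3: mem[0x0c..0x13] <- [06 e2 7d 54 e6 1b 8a 2e]
query mem[0x0c]=0x06, mem[0x13]=0x2e, mem[0x0d]=0xe2, mem[0x18]=0xe6

MEM[0x0c,0x13,0x0d,0x18] = 06 2e e2 e6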